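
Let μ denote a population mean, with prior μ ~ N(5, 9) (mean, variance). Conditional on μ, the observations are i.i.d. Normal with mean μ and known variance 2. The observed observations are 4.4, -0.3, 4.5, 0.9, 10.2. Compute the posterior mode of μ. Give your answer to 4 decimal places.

n = 5; x̄ = (4.4 + (-0.3) + 4.5 + 0.9 + 10.2)/5 = 19.7/5 = 3.94.
For a Normal prior and Normal likelihood with known variance, the posterior is Normal; its mode equals its mean, the precision-weighted average.
Prior precision 1/σ₀² = 1/9; data precision n/σ² = 5/2 = 2.5.
μ̂ = ((1/9)·5 + 2.5·3.94) / (1/9 + 2.5) = (1873/180)/(47/18) = 1873/470 ≈ 3.9851.

μ̂_MAP = 3.9851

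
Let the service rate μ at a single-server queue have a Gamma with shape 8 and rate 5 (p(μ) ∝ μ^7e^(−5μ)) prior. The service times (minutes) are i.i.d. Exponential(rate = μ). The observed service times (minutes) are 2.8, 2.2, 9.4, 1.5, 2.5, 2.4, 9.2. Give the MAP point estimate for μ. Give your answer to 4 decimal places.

μ̂_MAP = 0.4000

The Exponential(rate=μ) likelihood is ∝ μ^n e^(−μΣtᵢ). Here n = 7 and Σtᵢ = 2.8 + 2.2 + 9.4 + 1.5 + 2.5 + 2.4 + 9.2 = 30.
Posterior ∝ μ^7e^(−5μ) · μ^7e^(−30μ) = μ^14e^(−35μ), i.e. Gamma(15, 35).
Mode = (a−1)/b = 14/35 ≈ 0.4000.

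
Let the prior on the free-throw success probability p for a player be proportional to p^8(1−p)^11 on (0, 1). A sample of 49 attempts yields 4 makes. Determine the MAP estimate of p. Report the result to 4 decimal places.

The prior density ∝ p^8(1−p)^11 is the kernel of Beta(9, 12).
Data: 4 successes in 49 trials. The binomial likelihood contributes p^4(1−p)^45, so the posterior is Beta(9+4, 12+45) = Beta(13, 57).
For Beta(a, b) with a, b > 1 the mode is (a−1)/(a+b−2) = 12/68 ≈ 0.1765.

p̂_MAP = 0.1765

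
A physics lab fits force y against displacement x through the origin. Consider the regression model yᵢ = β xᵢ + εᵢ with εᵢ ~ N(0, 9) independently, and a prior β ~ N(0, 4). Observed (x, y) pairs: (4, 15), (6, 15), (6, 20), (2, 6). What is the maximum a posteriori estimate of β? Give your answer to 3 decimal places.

β̂_MAP = 2.992

log p(β | y) = −Σ(yᵢ − βxᵢ)²/(2·9) − β²/(2·4) + const.
Setting the derivative to zero: Σxᵢ(yᵢ − βxᵢ)/9 − β/4 = 0, so β = Σxᵢyᵢ / (Σxᵢ² + σ²/τ²).
Σxᵢyᵢ = 4·15 + 6·15 + 6·20 + 2·6 = 282; Σxᵢ² = 92; σ²/τ² = 2.25.
β̂_MAP = 282 / (92 + 2.25) = 282/94.25 ≈ 2.992.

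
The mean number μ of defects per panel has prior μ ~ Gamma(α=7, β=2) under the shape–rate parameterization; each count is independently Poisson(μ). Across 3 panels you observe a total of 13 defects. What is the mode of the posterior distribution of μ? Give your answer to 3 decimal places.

Σxᵢ = 13, n = 3.
Posterior ∝ μ^6e^(−2μ) · μ^13e^(−3μ) = μ^19e^(−5μ), i.e. Gamma(shape=20, rate=5).
The mode of a Gamma(a, b) with a ≥ 1 (shape–rate) is (a−1)/b = 19/5 ≈ 3.800.

μ̂_MAP = 3.800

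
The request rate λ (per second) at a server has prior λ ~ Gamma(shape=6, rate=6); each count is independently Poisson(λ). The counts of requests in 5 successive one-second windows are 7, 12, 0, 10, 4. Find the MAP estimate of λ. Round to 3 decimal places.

Σxᵢ = 7+12+0+10+4 = 33, with n = 5.
Posterior ∝ λ^5e^(−6λ) · λ^33e^(−5λ) = λ^38e^(−11λ), i.e. Gamma(shape=39, rate=11).
The mode of a Gamma(a, b) with a ≥ 1 (shape–rate) is (a−1)/b = 38/11 ≈ 3.455.

λ̂_MAP = 3.455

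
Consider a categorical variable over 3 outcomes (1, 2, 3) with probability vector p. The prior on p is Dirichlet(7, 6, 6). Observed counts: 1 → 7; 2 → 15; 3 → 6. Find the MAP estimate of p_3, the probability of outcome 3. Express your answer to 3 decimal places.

MAP estimate: 0.250

The posterior is Dirichlet(αᵢ + nᵢ) = Dirichlet(14, 21, 12).
For a Dirichlet(a₁,…,a_K) with all aᵢ > 1, the mode has j-th component (aⱼ − 1)/(Σaᵢ − K).
Here Σaᵢ = 47 and K = 3, so p_3 = (12 − 1)/(47 − 3) = 11/44 ≈ 0.250.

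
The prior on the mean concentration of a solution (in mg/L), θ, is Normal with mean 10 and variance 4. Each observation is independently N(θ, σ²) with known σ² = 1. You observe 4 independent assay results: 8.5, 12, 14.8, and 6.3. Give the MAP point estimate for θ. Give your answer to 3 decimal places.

θ̂_MAP = 10.376

n = 4; x̄ = (8.5 + 12 + 14.8 + 6.3)/4 = 41.6/4 = 10.4.
For a Normal prior and Normal likelihood with known variance, the posterior is Normal; its mode equals its mean, the precision-weighted average.
Prior precision 1/σ₀² = 1/4 = 0.25; data precision n/σ² = 4/1 = 4.
θ̂ = (0.25·10 + 4·10.4) / (0.25 + 4) = 44.1/4.25 = 882/85 ≈ 10.376.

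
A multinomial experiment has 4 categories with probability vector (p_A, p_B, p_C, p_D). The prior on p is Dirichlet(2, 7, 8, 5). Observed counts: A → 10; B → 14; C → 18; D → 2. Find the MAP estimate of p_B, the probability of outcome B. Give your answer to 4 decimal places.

MAP estimate of p_B = 0.3226

The posterior is Dirichlet(αᵢ + nᵢ) = Dirichlet(12, 21, 26, 7).
For a Dirichlet(a₁,…,a_K) with all aᵢ > 1, the mode has j-th component (aⱼ − 1)/(Σaᵢ − K).
Here Σaᵢ = 66 and K = 4, so p_B = (21 − 1)/(66 − 4) = 20/62 ≈ 0.3226.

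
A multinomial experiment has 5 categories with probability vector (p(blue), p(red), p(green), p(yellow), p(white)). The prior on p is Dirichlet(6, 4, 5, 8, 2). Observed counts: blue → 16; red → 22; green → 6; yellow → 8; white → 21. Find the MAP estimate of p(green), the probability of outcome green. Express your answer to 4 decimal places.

MAP estimate of p(green) = 0.1075

The posterior is Dirichlet(αᵢ + nᵢ) = Dirichlet(22, 26, 11, 16, 23).
For a Dirichlet(a₁,…,a_K) with all aᵢ > 1, the mode has j-th component (aⱼ − 1)/(Σaᵢ − K).
Here Σaᵢ = 98 and K = 5, so p(green) = (11 − 1)/(98 − 5) = 10/93 ≈ 0.1075.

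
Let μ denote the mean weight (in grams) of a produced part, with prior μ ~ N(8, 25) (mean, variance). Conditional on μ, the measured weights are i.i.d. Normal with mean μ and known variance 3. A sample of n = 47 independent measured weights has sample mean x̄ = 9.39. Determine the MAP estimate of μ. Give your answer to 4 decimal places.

n = 47, x̄ = 9.39.
For a Normal prior and Normal likelihood with known variance, the posterior is Normal; its mode equals its mean, the precision-weighted average.
Prior precision 1/σ₀² = 1/25 = 0.04; data precision n/σ² = 47/3.
μ̂ = (0.04·8 + (47/3)·9.39) / (0.04 + 47/3) = 147.43/(1178/75) = 44229/4712 ≈ 9.3865.

μ̂_MAP = 9.3865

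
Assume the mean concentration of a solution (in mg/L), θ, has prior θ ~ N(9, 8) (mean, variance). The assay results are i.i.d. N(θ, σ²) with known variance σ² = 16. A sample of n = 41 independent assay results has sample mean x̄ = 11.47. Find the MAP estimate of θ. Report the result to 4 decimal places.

θ̂_MAP = 11.3551

n = 41, x̄ = 11.47.
For a Normal prior and Normal likelihood with known variance, the posterior is Normal; its mode equals its mean, the precision-weighted average.
Prior precision 1/σ₀² = 1/8 = 0.125; data precision n/σ² = 41/16 = 2.5625.
θ̂ = (0.125·9 + 2.5625·11.47) / (0.125 + 2.5625) = 30.516875/2.6875 = 48827/4300 ≈ 11.3551.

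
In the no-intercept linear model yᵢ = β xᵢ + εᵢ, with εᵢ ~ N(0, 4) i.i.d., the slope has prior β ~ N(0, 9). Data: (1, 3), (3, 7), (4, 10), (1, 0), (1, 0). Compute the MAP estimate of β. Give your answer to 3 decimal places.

log p(β | y) = −Σ(yᵢ − βxᵢ)²/(2·4) − β²/(2·9) + const.
Setting the derivative to zero: Σxᵢ(yᵢ − βxᵢ)/4 − β/9 = 0, so β = Σxᵢyᵢ / (Σxᵢ² + σ²/τ²).
Σxᵢyᵢ = 1·3 + 3·7 + 4·10 + 1·0 + 1·0 = 64; Σxᵢ² = 28; σ²/τ² = 4/9.
β̂_MAP = 64 / (28 + 4/9) = 64/(256/9) = 9/4 ≈ 2.250.

β̂_MAP = 2.250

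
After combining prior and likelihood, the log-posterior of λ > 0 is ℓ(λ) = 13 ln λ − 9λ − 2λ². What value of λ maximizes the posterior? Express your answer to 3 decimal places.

ℓ'(λ) = 13/λ − 9 − 4λ. Setting this to zero and multiplying by λ: 4λ² + 9λ − 13 = 0.
λ = (−9 + √(9² + 4·4·13)) / (2·4) = (−9 + √289) / 8 = (−9 + 17)/8 = 1.
ℓ''(λ) = −13/λ² − 4 < 0, confirming a maximum.

λ̂_MAP = 1.000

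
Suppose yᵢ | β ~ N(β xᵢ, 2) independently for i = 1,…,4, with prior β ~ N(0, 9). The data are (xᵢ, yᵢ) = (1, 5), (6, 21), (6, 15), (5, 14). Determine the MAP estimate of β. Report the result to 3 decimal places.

log p(β | y) = −Σ(yᵢ − βxᵢ)²/(2·2) − β²/(2·9) + const.
Setting the derivative to zero: Σxᵢ(yᵢ − βxᵢ)/2 − β/9 = 0, so β = Σxᵢyᵢ / (Σxᵢ² + σ²/τ²).
Σxᵢyᵢ = 1·5 + 6·21 + 6·15 + 5·14 = 291; Σxᵢ² = 98; σ²/τ² = 2/9.
β̂_MAP = 291 / (98 + 2/9) = 291/(884/9) = 2619/884 ≈ 2.963.

β̂_MAP = 2.963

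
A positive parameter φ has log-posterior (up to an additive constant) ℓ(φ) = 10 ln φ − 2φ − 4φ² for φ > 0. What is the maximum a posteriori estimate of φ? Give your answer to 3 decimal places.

φ̂_MAP = 1.000

ℓ'(φ) = 10/φ − 2 − 8φ. Setting this to zero and multiplying by φ: 8φ² + 2φ − 10 = 0.
φ = (−2 + √(2² + 4·8·10)) / (2·8) = (−2 + √324) / 16 = (−2 + 18)/16 = 1.
ℓ''(φ) = −10/φ² − 8 < 0, confirming a maximum.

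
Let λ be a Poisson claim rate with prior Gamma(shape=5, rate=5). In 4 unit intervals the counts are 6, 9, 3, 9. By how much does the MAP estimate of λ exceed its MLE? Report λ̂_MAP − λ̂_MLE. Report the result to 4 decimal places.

MAP − MLE = -3.3056

Σxᵢ = 27. Posterior is Gamma(32, 9); MAP = (32−1)/9 = 31/9 ≈ 3.44444.
MLE = x̄ = 27/4 ≈ 6.75000.
Difference = 31/9 − 27/4 = -119/36 ≈ -3.3056.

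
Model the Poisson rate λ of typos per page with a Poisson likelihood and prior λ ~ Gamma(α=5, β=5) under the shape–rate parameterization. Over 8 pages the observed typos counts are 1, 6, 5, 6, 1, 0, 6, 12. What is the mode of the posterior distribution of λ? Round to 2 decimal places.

Σxᵢ = 1+6+5+6+1+0+6+12 = 37, with n = 8.
Posterior ∝ λ^4e^(−5λ) · λ^37e^(−8λ) = λ^41e^(−13λ), i.e. Gamma(shape=42, rate=13).
The mode of a Gamma(a, b) with a ≥ 1 (shape–rate) is (a−1)/b = 41/13 ≈ 3.15.

λ̂_MAP = 3.15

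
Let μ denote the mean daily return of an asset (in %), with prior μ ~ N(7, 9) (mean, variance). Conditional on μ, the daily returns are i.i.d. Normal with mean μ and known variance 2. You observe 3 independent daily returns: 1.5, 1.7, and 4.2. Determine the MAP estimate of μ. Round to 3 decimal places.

μ̂_MAP = 2.779

n = 3; x̄ = (1.5 + 1.7 + 4.2)/3 = 7.4/3 = 37/15 ≈ 2.4667.
For a Normal prior and Normal likelihood with known variance, the posterior is Normal; its mode equals its mean, the precision-weighted average.
Prior precision 1/σ₀² = 1/9; data precision n/σ² = 3/2 = 1.5.
μ̂ = ((1/9)·7 + 1.5·(37/15)) / (1/9 + 1.5) = (403/90)/(29/18) = 403/145 ≈ 2.779.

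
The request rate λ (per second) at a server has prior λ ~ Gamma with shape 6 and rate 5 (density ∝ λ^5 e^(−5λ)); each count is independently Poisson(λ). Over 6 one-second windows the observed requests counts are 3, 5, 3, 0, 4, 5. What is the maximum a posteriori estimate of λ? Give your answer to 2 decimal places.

λ̂_MAP = 2.27

Σxᵢ = 3+5+3+0+4+5 = 20, with n = 6.
Posterior ∝ λ^5e^(−5λ) · λ^20e^(−6λ) = λ^25e^(−11λ), i.e. Gamma(shape=26, rate=11).
The mode of a Gamma(a, b) with a ≥ 1 (shape–rate) is (a−1)/b = 25/11 ≈ 2.27.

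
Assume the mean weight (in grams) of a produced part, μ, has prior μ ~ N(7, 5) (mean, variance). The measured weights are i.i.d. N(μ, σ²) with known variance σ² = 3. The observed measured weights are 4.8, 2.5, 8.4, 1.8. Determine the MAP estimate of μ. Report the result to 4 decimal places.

μ̂_MAP = 4.7174

n = 4; x̄ = (4.8 + 2.5 + 8.4 + 1.8)/4 = 17.5/4 = 4.375.
For a Normal prior and Normal likelihood with known variance, the posterior is Normal; its mode equals its mean, the precision-weighted average.
Prior precision 1/σ₀² = 1/5 = 0.2; data precision n/σ² = 4/3.
μ̂ = (0.2·7 + (4/3)·4.375) / (0.2 + 4/3) = (217/30)/(23/15) = 217/46 ≈ 4.7174.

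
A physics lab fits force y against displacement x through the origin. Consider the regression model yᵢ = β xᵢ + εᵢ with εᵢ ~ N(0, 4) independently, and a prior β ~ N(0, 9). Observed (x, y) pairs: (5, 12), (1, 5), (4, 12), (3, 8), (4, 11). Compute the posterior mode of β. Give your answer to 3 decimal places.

β̂_MAP = 2.684

log p(β | y) = −Σ(yᵢ − βxᵢ)²/(2·4) − β²/(2·9) + const.
Setting the derivative to zero: Σxᵢ(yᵢ − βxᵢ)/4 − β/9 = 0, so β = Σxᵢyᵢ / (Σxᵢ² + σ²/τ²).
Σxᵢyᵢ = 5·12 + 1·5 + 4·12 + 3·8 + 4·11 = 181; Σxᵢ² = 67; σ²/τ² = 4/9.
β̂_MAP = 181 / (67 + 4/9) = 181/(607/9) = 1629/607 ≈ 2.684.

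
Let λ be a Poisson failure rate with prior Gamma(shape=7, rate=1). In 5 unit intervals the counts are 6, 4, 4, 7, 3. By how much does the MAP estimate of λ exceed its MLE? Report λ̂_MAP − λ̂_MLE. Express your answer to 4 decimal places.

Σxᵢ = 24. Posterior is Gamma(31, 6); MAP = (31−1)/6 = 30/6 ≈ 5.00000.
MLE = x̄ = 24/5 ≈ 4.80000.
Difference = 30/6 − 24/5 = 1/5 ≈ 0.2000.

MAP − MLE = 0.2000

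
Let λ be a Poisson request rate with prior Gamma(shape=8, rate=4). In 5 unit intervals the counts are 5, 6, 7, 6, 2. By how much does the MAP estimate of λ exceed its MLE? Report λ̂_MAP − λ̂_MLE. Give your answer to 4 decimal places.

MAP − MLE = -1.5333

Σxᵢ = 26. Posterior is Gamma(34, 9); MAP = (34−1)/9 = 33/9 ≈ 3.66667.
MLE = x̄ = 26/5 ≈ 5.20000.
Difference = 33/9 − 26/5 = -23/15 ≈ -1.5333.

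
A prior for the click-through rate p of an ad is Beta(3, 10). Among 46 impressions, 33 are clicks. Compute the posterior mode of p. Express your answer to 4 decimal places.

Prior: Beta(3, 10).
Data: 33 successes in 46 trials. The binomial likelihood contributes p^33(1−p)^13, so the posterior is Beta(3+33, 10+13) = Beta(36, 23).
For Beta(a, b) with a, b > 1 the mode is (a−1)/(a+b−2) = 35/57 ≈ 0.6140.

p̂_MAP = 0.6140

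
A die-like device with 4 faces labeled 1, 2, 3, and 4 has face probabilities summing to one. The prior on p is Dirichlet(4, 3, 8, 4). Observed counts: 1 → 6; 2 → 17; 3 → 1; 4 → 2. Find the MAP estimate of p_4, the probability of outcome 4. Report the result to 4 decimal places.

The posterior is Dirichlet(αᵢ + nᵢ) = Dirichlet(10, 20, 9, 6).
For a Dirichlet(a₁,…,a_K) with all aᵢ > 1, the mode has j-th component (aⱼ − 1)/(Σaᵢ − K).
Here Σaᵢ = 45 and K = 4, so p_4 = (6 − 1)/(45 − 4) = 5/41 ≈ 0.1220.

MAP estimate: 0.1220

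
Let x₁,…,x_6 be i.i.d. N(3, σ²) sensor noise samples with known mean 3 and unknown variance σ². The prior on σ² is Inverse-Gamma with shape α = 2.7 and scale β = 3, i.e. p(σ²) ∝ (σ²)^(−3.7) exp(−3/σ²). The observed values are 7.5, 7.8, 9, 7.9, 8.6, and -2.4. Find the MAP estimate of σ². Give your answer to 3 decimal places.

σ̂²_MAP = 12.673

Sum of squared deviations about the known mean: SS = (7.5−3)² + (7.8−3)² + (9−3)² + (7.9−3)² + (8.6−3)² + (-2.4−3)² = 163.82.
The Normal likelihood contributes (σ²)^(−n/2) exp(−SS/(2σ²)), so the posterior is Inverse-Gamma(α + n/2, β + SS/2) = Inverse-Gamma(5.7, 84.91).
The mode of Inverse-Gamma(a, b) is b/(a+1) = 84.91/6.7 ≈ 12.673.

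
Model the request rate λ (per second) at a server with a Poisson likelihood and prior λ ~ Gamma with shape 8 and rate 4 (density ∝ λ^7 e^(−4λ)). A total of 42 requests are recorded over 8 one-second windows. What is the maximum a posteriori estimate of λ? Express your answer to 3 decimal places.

λ̂_MAP = 4.083

Σxᵢ = 42, n = 8.
Posterior ∝ λ^7e^(−4λ) · λ^42e^(−8λ) = λ^49e^(−12λ), i.e. Gamma(shape=50, rate=12).
The mode of a Gamma(a, b) with a ≥ 1 (shape–rate) is (a−1)/b = 49/12 ≈ 4.083.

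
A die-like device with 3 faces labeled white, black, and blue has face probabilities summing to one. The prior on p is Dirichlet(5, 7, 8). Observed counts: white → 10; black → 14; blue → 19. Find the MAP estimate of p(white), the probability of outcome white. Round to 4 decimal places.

MAP estimate of p(white) = 0.2333

The posterior is Dirichlet(αᵢ + nᵢ) = Dirichlet(15, 21, 27).
For a Dirichlet(a₁,…,a_K) with all aᵢ > 1, the mode has j-th component (aⱼ − 1)/(Σaᵢ − K).
Here Σaᵢ = 63 and K = 3, so p(white) = (15 − 1)/(63 − 3) = 14/60 ≈ 0.2333.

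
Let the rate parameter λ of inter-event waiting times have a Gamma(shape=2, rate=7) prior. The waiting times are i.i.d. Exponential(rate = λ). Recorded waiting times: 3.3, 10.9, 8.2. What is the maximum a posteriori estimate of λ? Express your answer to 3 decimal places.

The Exponential(rate=λ) likelihood is ∝ λ^n e^(−λΣtᵢ). Here n = 3 and Σtᵢ = 3.3 + 10.9 + 8.2 = 22.4.
Posterior ∝ λe^(−7λ) · λ^3e^(−22.4λ) = λ^4e^(−29.4λ), i.e. Gamma(5, 29.4).
Mode = (a−1)/b = 4/29.4 ≈ 0.136.

λ̂_MAP = 0.136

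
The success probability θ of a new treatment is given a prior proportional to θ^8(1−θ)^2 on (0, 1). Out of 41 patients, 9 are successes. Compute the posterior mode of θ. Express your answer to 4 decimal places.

θ̂_MAP = 0.3333

The prior density ∝ θ^8(1−θ)^2 is the kernel of Beta(9, 3).
Data: 9 successes in 41 trials. The binomial likelihood contributes θ^9(1−θ)^32, so the posterior is Beta(9+9, 3+32) = Beta(18, 35).
For Beta(a, b) with a, b > 1 the mode is (a−1)/(a+b−2) = 17/51 ≈ 0.3333.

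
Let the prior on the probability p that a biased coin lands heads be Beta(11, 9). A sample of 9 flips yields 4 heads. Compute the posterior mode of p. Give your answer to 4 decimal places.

p̂_MAP = 0.5185

Prior: Beta(11, 9).
Data: 4 successes in 9 trials. The binomial likelihood contributes p^4(1−p)^5, so the posterior is Beta(11+4, 9+5) = Beta(15, 14).
For Beta(a, b) with a, b > 1 the mode is (a−1)/(a+b−2) = 14/27 ≈ 0.5185.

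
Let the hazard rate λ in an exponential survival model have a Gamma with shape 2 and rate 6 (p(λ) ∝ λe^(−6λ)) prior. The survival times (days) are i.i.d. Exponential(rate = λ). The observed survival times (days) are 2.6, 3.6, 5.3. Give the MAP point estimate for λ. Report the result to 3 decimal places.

The Exponential(rate=λ) likelihood is ∝ λ^n e^(−λΣtᵢ). Here n = 3 and Σtᵢ = 2.6 + 3.6 + 5.3 = 11.5.
Posterior ∝ λe^(−6λ) · λ^3e^(−11.5λ) = λ^4e^(−17.5λ), i.e. Gamma(5, 17.5).
Mode = (a−1)/b = 4/17.5 ≈ 0.229.

λ̂_MAP = 0.229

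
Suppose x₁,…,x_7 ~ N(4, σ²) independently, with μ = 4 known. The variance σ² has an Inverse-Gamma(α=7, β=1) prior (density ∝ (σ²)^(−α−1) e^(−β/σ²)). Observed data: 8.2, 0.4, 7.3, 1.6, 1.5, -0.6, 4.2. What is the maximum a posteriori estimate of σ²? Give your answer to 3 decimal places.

σ̂²_MAP = 3.335

Sum of squared deviations about the known mean: SS = (8.2−4)² + (0.4−4)² + (7.3−4)² + (1.6−4)² + (1.5−4)² + (-0.6−4)² + (4.2−4)² = 74.7.
The Normal likelihood contributes (σ²)^(−n/2) exp(−SS/(2σ²)), so the posterior is Inverse-Gamma(α + n/2, β + SS/2) = Inverse-Gamma(10.5, 38.35).
The mode of Inverse-Gamma(a, b) is b/(a+1) = 38.35/11.5 ≈ 3.335.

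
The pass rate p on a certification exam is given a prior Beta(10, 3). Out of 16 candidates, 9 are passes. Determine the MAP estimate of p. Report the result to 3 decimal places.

p̂_MAP = 0.667

Prior: Beta(10, 3).
Data: 9 successes in 16 trials. The binomial likelihood contributes p^9(1−p)^7, so the posterior is Beta(10+9, 3+7) = Beta(19, 10).
For Beta(a, b) with a, b > 1 the mode is (a−1)/(a+b−2) = 18/27 ≈ 0.667.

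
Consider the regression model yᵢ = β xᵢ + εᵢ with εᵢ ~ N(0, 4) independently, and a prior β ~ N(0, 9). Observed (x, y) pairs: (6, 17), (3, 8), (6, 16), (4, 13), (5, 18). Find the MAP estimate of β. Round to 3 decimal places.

β̂_MAP = 2.973

log p(β | y) = −Σ(yᵢ − βxᵢ)²/(2·4) − β²/(2·9) + const.
Setting the derivative to zero: Σxᵢ(yᵢ − βxᵢ)/4 − β/9 = 0, so β = Σxᵢyᵢ / (Σxᵢ² + σ²/τ²).
Σxᵢyᵢ = 6·17 + 3·8 + 6·16 + 4·13 + 5·18 = 364; Σxᵢ² = 122; σ²/τ² = 4/9.
β̂_MAP = 364 / (122 + 4/9) = 364/(1102/9) = 1638/551 ≈ 2.973.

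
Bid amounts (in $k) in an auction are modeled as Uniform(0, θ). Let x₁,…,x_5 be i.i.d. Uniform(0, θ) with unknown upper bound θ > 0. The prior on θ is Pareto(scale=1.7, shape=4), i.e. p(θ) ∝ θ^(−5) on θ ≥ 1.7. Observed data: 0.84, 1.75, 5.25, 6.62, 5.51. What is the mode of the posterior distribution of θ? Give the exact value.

θ̂_MAP = 6.62

The Uniform(0, θ) likelihood is θ^(−n) for θ ≥ max(xᵢ), zero otherwise. Here max(xᵢ) = 6.62.
Posterior ∝ θ^(−5) · θ^(−5) = θ^(−10) on θ ≥ max(1.7, 6.62) = 6.62.
This density is strictly decreasing in θ, so the posterior mode lies at the lower boundary of the support.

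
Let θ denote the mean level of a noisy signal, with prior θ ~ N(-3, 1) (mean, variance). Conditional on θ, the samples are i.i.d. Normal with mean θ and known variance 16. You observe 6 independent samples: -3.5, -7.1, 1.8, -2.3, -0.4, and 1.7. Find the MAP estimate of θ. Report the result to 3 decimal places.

θ̂_MAP = -2.627

n = 6; x̄ = ((-3.5) + (-7.1) + 1.8 + (-2.3) + (-0.4) + 1.7)/6 = -9.8/6 = -49/30 ≈ -1.6333.
For a Normal prior and Normal likelihood with known variance, the posterior is Normal; its mode equals its mean, the precision-weighted average.
Prior precision 1/σ₀² = 1/1 = 1; data precision n/σ² = 6/16 = 0.375.
θ̂ = (1·(-3) + 0.375·(-49/30)) / (1 + 0.375) = (-3.6125)/1.375 = -289/110 ≈ -2.627.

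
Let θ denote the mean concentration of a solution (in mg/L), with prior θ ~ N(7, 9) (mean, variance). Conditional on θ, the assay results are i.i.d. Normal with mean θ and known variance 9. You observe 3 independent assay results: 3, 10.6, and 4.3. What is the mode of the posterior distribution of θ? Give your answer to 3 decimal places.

θ̂_MAP = 6.225

n = 3; x̄ = (3 + 10.6 + 4.3)/3 = 17.9/3 = 179/30 ≈ 5.9667.
For a Normal prior and Normal likelihood with known variance, the posterior is Normal; its mode equals its mean, the precision-weighted average.
Prior precision 1/σ₀² = 1/9; data precision n/σ² = 3/9 = 1/3.
θ̂ = ((1/9)·7 + (1/3)·(179/30)) / (1/9 + 1/3) = (83/30)/(4/9) = 6.225.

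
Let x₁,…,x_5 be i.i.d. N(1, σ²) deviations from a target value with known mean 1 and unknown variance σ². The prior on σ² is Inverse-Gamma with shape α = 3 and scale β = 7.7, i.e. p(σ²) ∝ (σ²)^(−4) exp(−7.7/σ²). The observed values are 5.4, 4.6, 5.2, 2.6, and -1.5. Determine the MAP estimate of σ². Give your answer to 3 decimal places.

σ̂²_MAP = 5.705

Sum of squared deviations about the known mean: SS = (5.4−1)² + (4.6−1)² + (5.2−1)² + (2.6−1)² + (-1.5−1)² = 58.77.
The Normal likelihood contributes (σ²)^(−n/2) exp(−SS/(2σ²)), so the posterior is Inverse-Gamma(α + n/2, β + SS/2) = Inverse-Gamma(5.5, 37.085).
The mode of Inverse-Gamma(a, b) is b/(a+1) = 37.085/6.5 ≈ 5.705.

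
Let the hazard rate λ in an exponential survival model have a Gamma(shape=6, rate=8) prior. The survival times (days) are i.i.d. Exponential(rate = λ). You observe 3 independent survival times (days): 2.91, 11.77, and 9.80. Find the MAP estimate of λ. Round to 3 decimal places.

The Exponential(rate=λ) likelihood is ∝ λ^n e^(−λΣtᵢ). Here n = 3 and Σtᵢ = 2.91 + 11.77 + 9.80 = 24.48.
Posterior ∝ λ^5e^(−8λ) · λ^3e^(−24.48λ) = λ^8e^(−32.48λ), i.e. Gamma(9, 32.48).
Mode = (a−1)/b = 8/32.48 ≈ 0.246.

λ̂_MAP = 0.246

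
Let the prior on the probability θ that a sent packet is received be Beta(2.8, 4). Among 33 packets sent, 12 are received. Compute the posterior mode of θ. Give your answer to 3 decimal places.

Prior: Beta(2.8, 4).
Data: 12 successes in 33 trials. The binomial likelihood contributes θ^12(1−θ)^21, so the posterior is Beta(2.8+12, 4+21) = Beta(14.8, 25).
For Beta(a, b) with a, b > 1 the mode is (a−1)/(a+b−2) = 13.8/37.8 ≈ 0.365.

θ̂_MAP = 0.365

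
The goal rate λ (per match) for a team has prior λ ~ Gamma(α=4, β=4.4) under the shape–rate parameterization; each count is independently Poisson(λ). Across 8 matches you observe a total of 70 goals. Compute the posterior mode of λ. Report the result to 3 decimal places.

Σxᵢ = 70, n = 8.
Posterior ∝ λ^3e^(−4.4λ) · λ^70e^(−8λ) = λ^73e^(−12.4λ), i.e. Gamma(shape=74, rate=12.4).
The mode of a Gamma(a, b) with a ≥ 1 (shape–rate) is (a−1)/b = 73/12.4 ≈ 5.887.

λ̂_MAP = 5.887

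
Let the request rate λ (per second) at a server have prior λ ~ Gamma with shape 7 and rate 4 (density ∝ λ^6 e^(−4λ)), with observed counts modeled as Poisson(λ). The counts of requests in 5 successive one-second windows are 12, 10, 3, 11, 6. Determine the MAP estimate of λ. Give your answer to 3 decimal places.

Σxᵢ = 12+10+3+11+6 = 42, with n = 5.
Posterior ∝ λ^6e^(−4λ) · λ^42e^(−5λ) = λ^48e^(−9λ), i.e. Gamma(shape=49, rate=9).
The mode of a Gamma(a, b) with a ≥ 1 (shape–rate) is (a−1)/b = 48/9 ≈ 5.333.

λ̂_MAP = 5.333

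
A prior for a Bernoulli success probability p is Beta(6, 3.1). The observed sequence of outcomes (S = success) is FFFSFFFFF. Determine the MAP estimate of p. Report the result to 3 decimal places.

Prior: Beta(6, 3.1).
Data: 1 success in 9 trials (from the sequence). The binomial likelihood contributes p(1−p)^8, so the posterior is Beta(6+1, 3.1+8) = Beta(7, 11.1).
For Beta(a, b) with a, b > 1 the mode is (a−1)/(a+b−2) = 6/16.1 ≈ 0.373.

p̂_MAP = 0.373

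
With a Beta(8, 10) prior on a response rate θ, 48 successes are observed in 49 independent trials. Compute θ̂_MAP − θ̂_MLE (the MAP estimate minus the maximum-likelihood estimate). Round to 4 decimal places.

Posterior is Beta(56, 11); MAP = (56−1)/(67−2) = 55/65 ≈ 0.84615.
MLE ignores the prior: θ̂_MLE = k/n = 48/49 ≈ 0.97959.
Difference = 55/65 − 48/49 = -85/637 ≈ -0.1334.

MAP − MLE = -0.1334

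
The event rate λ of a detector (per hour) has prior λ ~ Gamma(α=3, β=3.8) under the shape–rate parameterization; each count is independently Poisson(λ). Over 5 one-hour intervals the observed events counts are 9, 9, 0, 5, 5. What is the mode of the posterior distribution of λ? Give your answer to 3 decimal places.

Σxᵢ = 9+9+0+5+5 = 28, with n = 5.
Posterior ∝ λ^2e^(−3.8λ) · λ^28e^(−5λ) = λ^30e^(−8.8λ), i.e. Gamma(shape=31, rate=8.8).
The mode of a Gamma(a, b) with a ≥ 1 (shape–rate) is (a−1)/b = 30/8.8 ≈ 3.409.

λ̂_MAP = 3.409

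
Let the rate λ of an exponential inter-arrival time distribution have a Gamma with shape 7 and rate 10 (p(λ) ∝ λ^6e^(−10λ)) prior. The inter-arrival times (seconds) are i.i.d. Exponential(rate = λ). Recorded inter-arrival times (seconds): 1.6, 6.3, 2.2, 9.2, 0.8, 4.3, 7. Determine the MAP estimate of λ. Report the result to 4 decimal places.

λ̂_MAP = 0.3140

The Exponential(rate=λ) likelihood is ∝ λ^n e^(−λΣtᵢ). Here n = 7 and Σtᵢ = 1.6 + 6.3 + 2.2 + 9.2 + 0.8 + 4.3 + 7 = 31.4.
Posterior ∝ λ^6e^(−10λ) · λ^7e^(−31.4λ) = λ^13e^(−41.4λ), i.e. Gamma(14, 41.4).
Mode = (a−1)/b = 13/41.4 ≈ 0.3140.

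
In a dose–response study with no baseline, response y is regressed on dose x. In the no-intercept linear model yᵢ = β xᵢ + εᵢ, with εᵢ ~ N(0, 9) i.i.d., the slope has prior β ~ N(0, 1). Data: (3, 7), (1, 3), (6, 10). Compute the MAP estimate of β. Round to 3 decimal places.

β̂_MAP = 1.527

log p(β | y) = −Σ(yᵢ − βxᵢ)²/(2·9) − β²/(2·1) + const.
Setting the derivative to zero: Σxᵢ(yᵢ − βxᵢ)/9 − β/1 = 0, so β = Σxᵢyᵢ / (Σxᵢ² + σ²/τ²).
Σxᵢyᵢ = 3·7 + 1·3 + 6·10 = 84; Σxᵢ² = 46; σ²/τ² = 9.
β̂_MAP = 84 / (46 + 9) = 84/55 ≈ 1.527.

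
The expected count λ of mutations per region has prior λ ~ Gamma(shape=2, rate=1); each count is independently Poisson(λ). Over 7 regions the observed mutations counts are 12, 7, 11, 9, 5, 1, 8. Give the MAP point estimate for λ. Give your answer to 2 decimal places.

Σxᵢ = 12+7+11+9+5+1+8 = 53, with n = 7.
Posterior ∝ λe^(−1λ) · λ^53e^(−7λ) = λ^54e^(−8λ), i.e. Gamma(shape=55, rate=8).
The mode of a Gamma(a, b) with a ≥ 1 (shape–rate) is (a−1)/b = 54/8 ≈ 6.75.

λ̂_MAP = 6.75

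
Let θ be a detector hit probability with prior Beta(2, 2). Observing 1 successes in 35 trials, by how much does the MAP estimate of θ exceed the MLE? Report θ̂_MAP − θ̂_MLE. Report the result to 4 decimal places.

MAP − MLE = 0.0255

Posterior is Beta(3, 36); MAP = (3−1)/(39−2) = 2/37 ≈ 0.05405.
MLE ignores the prior: θ̂_MLE = k/n = 1/35 ≈ 0.02857.
Difference = 2/37 − 1/35 = 33/1295 ≈ 0.0255.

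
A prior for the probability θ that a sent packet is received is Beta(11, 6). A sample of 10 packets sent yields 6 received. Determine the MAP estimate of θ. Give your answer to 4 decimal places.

θ̂_MAP = 0.6400

Prior: Beta(11, 6).
Data: 6 successes in 10 trials. The binomial likelihood contributes θ^6(1−θ)^4, so the posterior is Beta(11+6, 6+4) = Beta(17, 10).
For Beta(a, b) with a, b > 1 the mode is (a−1)/(a+b−2) = 16/25 ≈ 0.6400.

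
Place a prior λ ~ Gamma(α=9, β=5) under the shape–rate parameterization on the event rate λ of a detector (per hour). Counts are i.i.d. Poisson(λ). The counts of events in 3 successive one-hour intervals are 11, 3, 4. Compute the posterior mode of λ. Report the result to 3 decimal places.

λ̂_MAP = 3.250

Σxᵢ = 11+3+4 = 18, with n = 3.
Posterior ∝ λ^8e^(−5λ) · λ^18e^(−3λ) = λ^26e^(−8λ), i.e. Gamma(shape=27, rate=8).
The mode of a Gamma(a, b) with a ≥ 1 (shape–rate) is (a−1)/b = 26/8 ≈ 3.250.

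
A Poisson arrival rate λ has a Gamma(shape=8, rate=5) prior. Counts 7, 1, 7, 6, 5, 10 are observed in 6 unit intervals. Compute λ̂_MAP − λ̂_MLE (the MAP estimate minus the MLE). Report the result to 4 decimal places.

Σxᵢ = 36. Posterior is Gamma(44, 11); MAP = (44−1)/11 = 43/11 ≈ 3.90909.
MLE = x̄ = 36/6 ≈ 6.00000.
Difference = 43/11 − 36/6 = -23/11 ≈ -2.0909.

MAP − MLE = -2.0909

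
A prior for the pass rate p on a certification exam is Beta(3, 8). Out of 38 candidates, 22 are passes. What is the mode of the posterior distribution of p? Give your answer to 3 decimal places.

p̂_MAP = 0.511

Prior: Beta(3, 8).
Data: 22 successes in 38 trials. The binomial likelihood contributes p^22(1−p)^16, so the posterior is Beta(3+22, 8+16) = Beta(25, 24).
For Beta(a, b) with a, b > 1 the mode is (a−1)/(a+b−2) = 24/47 ≈ 0.511.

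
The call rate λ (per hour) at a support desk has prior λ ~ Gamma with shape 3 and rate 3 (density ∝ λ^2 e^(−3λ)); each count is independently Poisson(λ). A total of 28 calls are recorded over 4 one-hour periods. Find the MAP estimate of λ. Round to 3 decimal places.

Σxᵢ = 28, n = 4.
Posterior ∝ λ^2e^(−3λ) · λ^28e^(−4λ) = λ^30e^(−7λ), i.e. Gamma(shape=31, rate=7).
The mode of a Gamma(a, b) with a ≥ 1 (shape–rate) is (a−1)/b = 30/7 ≈ 4.286.

λ̂_MAP = 4.286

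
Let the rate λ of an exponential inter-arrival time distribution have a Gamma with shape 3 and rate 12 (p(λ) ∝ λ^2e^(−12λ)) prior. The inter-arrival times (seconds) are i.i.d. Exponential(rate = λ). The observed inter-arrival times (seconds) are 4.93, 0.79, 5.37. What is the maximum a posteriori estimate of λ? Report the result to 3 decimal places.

λ̂_MAP = 0.217

The Exponential(rate=λ) likelihood is ∝ λ^n e^(−λΣtᵢ). Here n = 3 and Σtᵢ = 4.93 + 0.79 + 5.37 = 11.09.
Posterior ∝ λ^2e^(−12λ) · λ^3e^(−11.09λ) = λ^5e^(−23.09λ), i.e. Gamma(6, 23.09).
Mode = (a−1)/b = 5/23.09 ≈ 0.217.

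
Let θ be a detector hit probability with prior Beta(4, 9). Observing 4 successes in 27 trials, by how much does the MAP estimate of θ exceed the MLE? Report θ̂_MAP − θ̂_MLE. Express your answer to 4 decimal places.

Posterior is Beta(8, 32); MAP = (8−1)/(40−2) = 7/38 ≈ 0.18421.
MLE ignores the prior: θ̂_MLE = k/n = 4/27 ≈ 0.14815.
Difference = 7/38 − 4/27 = 37/1026 ≈ 0.0361.

MAP − MLE = 0.0361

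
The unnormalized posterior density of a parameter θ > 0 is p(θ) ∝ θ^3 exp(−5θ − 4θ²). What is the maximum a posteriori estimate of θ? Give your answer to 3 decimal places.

θ̂_MAP = 0.375

ℓ'(θ) = 3/θ − 5 − 8θ. Setting this to zero and multiplying by θ: 8θ² + 5θ − 3 = 0.
θ = (−5 + √(5² + 4·8·3)) / (2·8) = (−5 + √121) / 16 = (−5 + 11)/16 = 3/8.
ℓ''(θ) = −3/θ² − 8 < 0, confirming a maximum.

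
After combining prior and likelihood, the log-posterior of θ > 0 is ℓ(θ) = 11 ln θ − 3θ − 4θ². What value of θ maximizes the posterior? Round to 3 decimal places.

ℓ'(θ) = 11/θ − 3 − 8θ. Setting this to zero and multiplying by θ: 8θ² + 3θ − 11 = 0.
θ = (−3 + √(3² + 4·8·11)) / (2·8) = (−3 + √361) / 16 = (−3 + 19)/16 = 1.
ℓ''(θ) = −11/θ² − 8 < 0, confirming a maximum.

θ̂_MAP = 1.000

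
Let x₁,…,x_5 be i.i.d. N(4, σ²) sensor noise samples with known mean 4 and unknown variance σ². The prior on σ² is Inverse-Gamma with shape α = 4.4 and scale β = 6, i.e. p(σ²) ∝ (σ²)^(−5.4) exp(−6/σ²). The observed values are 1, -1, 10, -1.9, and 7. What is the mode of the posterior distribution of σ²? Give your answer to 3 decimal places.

σ̂²_MAP = 7.963

Sum of squared deviations about the known mean: SS = (1−4)² + (-1−4)² + (10−4)² + (-1.9−4)² + (7−4)² = 113.81.
The Normal likelihood contributes (σ²)^(−n/2) exp(−SS/(2σ²)), so the posterior is Inverse-Gamma(α + n/2, β + SS/2) = Inverse-Gamma(6.9, 62.905).
The mode of Inverse-Gamma(a, b) is b/(a+1) = 62.905/7.9 ≈ 7.963.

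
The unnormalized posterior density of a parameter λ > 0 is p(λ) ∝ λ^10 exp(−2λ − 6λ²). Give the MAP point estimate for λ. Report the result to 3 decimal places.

ℓ'(λ) = 10/λ − 2 − 12λ. Setting this to zero and multiplying by λ: 12λ² + 2λ − 10 = 0.
λ = (−2 + √(2² + 4·12·10)) / (2·12) = (−2 + √484) / 24 = (−2 + 22)/24 = 5/6.
ℓ''(λ) = −10/λ² − 12 < 0, confirming a maximum.

λ̂_MAP = 0.833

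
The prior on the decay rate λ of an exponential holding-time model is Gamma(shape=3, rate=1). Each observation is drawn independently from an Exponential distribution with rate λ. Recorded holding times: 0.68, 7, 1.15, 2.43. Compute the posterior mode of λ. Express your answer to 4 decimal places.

The Exponential(rate=λ) likelihood is ∝ λ^n e^(−λΣtᵢ). Here n = 4 and Σtᵢ = 0.68 + 7 + 1.15 + 2.43 = 11.26.
Posterior ∝ λ^2e^(−1λ) · λ^4e^(−11.26λ) = λ^6e^(−12.26λ), i.e. Gamma(7, 12.26).
Mode = (a−1)/b = 6/12.26 ≈ 0.4894.

λ̂_MAP = 0.4894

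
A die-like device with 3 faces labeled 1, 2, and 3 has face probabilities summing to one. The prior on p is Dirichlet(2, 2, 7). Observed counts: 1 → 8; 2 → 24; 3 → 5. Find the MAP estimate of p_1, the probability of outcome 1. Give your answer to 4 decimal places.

The posterior is Dirichlet(αᵢ + nᵢ) = Dirichlet(10, 26, 12).
For a Dirichlet(a₁,…,a_K) with all aᵢ > 1, the mode has j-th component (aⱼ − 1)/(Σaᵢ − K).
Here Σaᵢ = 48 and K = 3, so p_1 = (10 − 1)/(48 − 3) = 9/45 ≈ 0.2000.

MAP estimate: 0.2000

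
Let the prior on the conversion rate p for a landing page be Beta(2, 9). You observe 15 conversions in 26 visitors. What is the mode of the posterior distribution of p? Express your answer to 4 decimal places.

Prior: Beta(2, 9).
Data: 15 successes in 26 trials. The binomial likelihood contributes p^15(1−p)^11, so the posterior is Beta(2+15, 9+11) = Beta(17, 20).
For Beta(a, b) with a, b > 1 the mode is (a−1)/(a+b−2) = 16/35 ≈ 0.4571.

p̂_MAP = 0.4571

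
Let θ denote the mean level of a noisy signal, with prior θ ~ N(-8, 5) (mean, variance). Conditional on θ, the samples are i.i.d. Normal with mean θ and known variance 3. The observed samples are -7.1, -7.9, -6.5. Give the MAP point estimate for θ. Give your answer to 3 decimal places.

n = 3; x̄ = ((-7.1) + (-7.9) + (-6.5))/3 = -21.5/3 = -43/6 ≈ -7.1667.
For a Normal prior and Normal likelihood with known variance, the posterior is Normal; its mode equals its mean, the precision-weighted average.
Prior precision 1/σ₀² = 1/5 = 0.2; data precision n/σ² = 3/3 = 1.
θ̂ = (0.2·(-8) + 1·(-43/6)) / (0.2 + 1) = (-263/30)/1.2 = -263/36 ≈ -7.306.

θ̂_MAP = -7.306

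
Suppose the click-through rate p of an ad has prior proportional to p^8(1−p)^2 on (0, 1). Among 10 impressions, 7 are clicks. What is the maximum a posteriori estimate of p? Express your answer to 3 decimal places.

The prior density ∝ p^8(1−p)^2 is the kernel of Beta(9, 3).
Data: 7 successes in 10 trials. The binomial likelihood contributes p^7(1−p)^3, so the posterior is Beta(9+7, 3+3) = Beta(16, 6).
For Beta(a, b) with a, b > 1 the mode is (a−1)/(a+b−2) = 15/20 ≈ 0.750.

p̂_MAP = 0.750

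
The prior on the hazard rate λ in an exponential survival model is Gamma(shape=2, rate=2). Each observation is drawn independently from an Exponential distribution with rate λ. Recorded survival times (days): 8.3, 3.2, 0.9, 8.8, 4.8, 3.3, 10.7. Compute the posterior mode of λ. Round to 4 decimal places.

The Exponential(rate=λ) likelihood is ∝ λ^n e^(−λΣtᵢ). Here n = 7 and Σtᵢ = 8.3 + 3.2 + 0.9 + 8.8 + 4.8 + 3.3 + 10.7 = 40.
Posterior ∝ λe^(−2λ) · λ^7e^(−40λ) = λ^8e^(−42λ), i.e. Gamma(9, 42).
Mode = (a−1)/b = 8/42 ≈ 0.1905.

λ̂_MAP = 0.1905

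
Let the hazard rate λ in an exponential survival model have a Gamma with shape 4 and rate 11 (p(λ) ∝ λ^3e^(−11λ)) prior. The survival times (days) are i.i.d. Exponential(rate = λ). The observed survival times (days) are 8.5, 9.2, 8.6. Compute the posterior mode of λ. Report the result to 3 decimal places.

λ̂_MAP = 0.161

The Exponential(rate=λ) likelihood is ∝ λ^n e^(−λΣtᵢ). Here n = 3 and Σtᵢ = 8.5 + 9.2 + 8.6 = 26.3.
Posterior ∝ λ^3e^(−11λ) · λ^3e^(−26.3λ) = λ^6e^(−37.3λ), i.e. Gamma(7, 37.3).
Mode = (a−1)/b = 6/37.3 ≈ 0.161.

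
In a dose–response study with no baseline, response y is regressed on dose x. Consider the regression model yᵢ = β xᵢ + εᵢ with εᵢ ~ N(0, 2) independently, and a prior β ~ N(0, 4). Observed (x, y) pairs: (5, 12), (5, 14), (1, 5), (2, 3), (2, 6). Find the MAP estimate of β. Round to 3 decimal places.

log p(β | y) = −Σ(yᵢ − βxᵢ)²/(2·2) − β²/(2·4) + const.
Setting the derivative to zero: Σxᵢ(yᵢ − βxᵢ)/2 − β/4 = 0, so β = Σxᵢyᵢ / (Σxᵢ² + σ²/τ²).
Σxᵢyᵢ = 5·12 + 5·14 + 1·5 + 2·3 + 2·6 = 153; Σxᵢ² = 59; σ²/τ² = 0.5.
β̂_MAP = 153 / (59 + 0.5) = 153/59.5 ≈ 2.571.

β̂_MAP = 2.571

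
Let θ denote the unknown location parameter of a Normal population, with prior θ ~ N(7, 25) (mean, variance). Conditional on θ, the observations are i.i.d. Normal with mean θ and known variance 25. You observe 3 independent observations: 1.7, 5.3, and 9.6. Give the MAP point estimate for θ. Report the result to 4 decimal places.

n = 3; x̄ = (1.7 + 5.3 + 9.6)/3 = 16.6/3 = 83/15 ≈ 5.5333.
For a Normal prior and Normal likelihood with known variance, the posterior is Normal; its mode equals its mean, the precision-weighted average.
Prior precision 1/σ₀² = 1/25 = 0.04; data precision n/σ² = 3/25 = 0.12.
θ̂ = (0.04·7 + 0.12·(83/15)) / (0.04 + 0.12) = 0.944/0.16 = 5.9000.

θ̂_MAP = 5.9000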